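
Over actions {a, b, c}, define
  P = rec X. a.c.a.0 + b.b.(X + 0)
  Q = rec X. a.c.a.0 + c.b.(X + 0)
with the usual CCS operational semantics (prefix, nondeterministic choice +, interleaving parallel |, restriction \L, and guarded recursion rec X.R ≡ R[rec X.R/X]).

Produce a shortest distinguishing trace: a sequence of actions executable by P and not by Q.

b

P's transition system — 6 states:
  u0 = rec X. a.c.a.0 + b.b.(X + 0) :: —a→ u1, —b→ u2
  u1 = c.a.0 :: —c→ u3
  u2 = b.((rec X. a.c.a.0 + b.b.(X + 0)) + 0) :: —b→ u4
  u3 = a.0 :: —a→ u5
  u4 = (rec X. a.c.a.0 + b.b.(X + 0)) + 0 :: —a→ u1, —b→ u2
  u5 = 0 :: ∅
Q's transition system — 6 states:
  v0 = rec X. a.c.a.0 + c.b.(X + 0) :: —a→ v1, —c→ v2
  v1 = c.a.0 :: —c→ v3
  v2 = b.((rec X. a.c.a.0 + c.b.(X + 0)) + 0) :: —b→ v4
  v3 = a.0 :: —a→ v5
  v4 = (rec X. a.c.a.0 + c.b.(X + 0)) + 0 :: —a→ v1, —c→ v2
  v5 = 0 :: ∅
Trace ⟨b⟩ through P, begin at {u0}:
  step 1 (b): {u2}
  ✓ P
Trace ⟨b⟩ through Q, begin at {v0}:
  step 1 (b): ∅ (Q stuck)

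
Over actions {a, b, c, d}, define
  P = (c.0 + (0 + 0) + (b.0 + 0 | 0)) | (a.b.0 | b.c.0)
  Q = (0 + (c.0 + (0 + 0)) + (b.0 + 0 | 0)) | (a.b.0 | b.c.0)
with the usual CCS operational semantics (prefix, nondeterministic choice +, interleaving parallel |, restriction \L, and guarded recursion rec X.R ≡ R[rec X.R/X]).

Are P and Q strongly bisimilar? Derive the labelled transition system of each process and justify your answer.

P ~ Q

P's transition system — 18 states:
  p0 = (c.0 + (0 + 0) + (b.0 + 0 | 0)) | (a.b.0 | b.c.0) has moves =a=> p1, =b=> p2, =b=> p3, =c=> p3
  p1 = (c.0 + (0 + 0) + (b.0 + 0 | 0)) | (b.0 | b.c.0) has moves =b=> p4, =b=> p5, =b=> p6, =c=> p6
  p2 = (c.0 + (0 + 0) + (b.0 + 0 | 0)) | (a.b.0 | c.0) has moves =a=> p5, =b=> p7, =c=> p7, =c=> p8
  p3 = 0 | (a.b.0 | b.c.0) has moves =a=> p6, =b=> p7
  p4 = (c.0 + (0 + 0) + (b.0 + 0 | 0)) | (0 | b.c.0) has moves =b=> p10, =b=> p9, =c=> p10
  p5 = (c.0 + (0 + 0) + (b.0 + 0 | 0)) | (b.0 | c.0) has moves =b=> p11, =b=> p9, =c=> p11, =c=> p12
  p6 = 0 | (b.0 | b.c.0) has moves =b=> p10, =b=> p11
  p7 = 0 | (a.b.0 | c.0) has moves =a=> p11, =c=> p13
  p8 = (c.0 + (0 + 0) + (b.0 + 0 | 0)) | (a.b.0 | 0) has moves =a=> p12, =b=> p13, =c=> p13
  p9 = (c.0 + (0 + 0) + (b.0 + 0 | 0)) | (0 | c.0) has moves =b=> p14, =c=> p14, =c=> p15
  p10 = 0 | (0 | b.c.0) has moves =b=> p14
  p11 = 0 | (b.0 | c.0) has moves =b=> p14, =c=> p16
  p12 = (c.0 + (0 + 0) + (b.0 + 0 | 0)) | (b.0 | 0) has moves =b=> p15, =b=> p16, =c=> p16
  p13 = 0 | (a.b.0 | 0) has moves =a=> p16
  p14 = 0 | (0 | c.0) has moves =c=> p17
  p15 = (c.0 + (0 + 0) + (b.0 + 0 | 0)) | (0 | 0) has moves =b=> p17, =c=> p17
  p16 = 0 | (b.0 | 0) has moves =b=> p17
  p17 = 0 | (0 | 0) has moves stopped
Q's transition system — 18 states:
  q0 = (0 + (c.0 + (0 + 0)) + (b.0 + 0 | 0)) | (a.b.0 | b.c.0) has moves =a=> q1, =b=> q2, =b=> q3, =c=> q3
  q1 = (0 + (c.0 + (0 + 0)) + (b.0 + 0 | 0)) | (b.0 | b.c.0) has moves =b=> q4, =b=> q5, =b=> q6, =c=> q6
  q2 = (0 + (c.0 + (0 + 0)) + (b.0 + 0 | 0)) | (a.b.0 | c.0) has moves =a=> q5, =b=> q7, =c=> q7, =c=> q8
  q3 = 0 | (a.b.0 | b.c.0) has moves =a=> q6, =b=> q7
  q4 = (0 + (c.0 + (0 + 0)) + (b.0 + 0 | 0)) | (0 | b.c.0) has moves =b=> q10, =b=> q9, =c=> q10
  q5 = (0 + (c.0 + (0 + 0)) + (b.0 + 0 | 0)) | (b.0 | c.0) has moves =b=> q11, =b=> q9, =c=> q11, =c=> q12
  q6 = 0 | (b.0 | b.c.0) has moves =b=> q10, =b=> q11
  q7 = 0 | (a.b.0 | c.0) has moves =a=> q11, =c=> q13
  q8 = (0 + (c.0 + (0 + 0)) + (b.0 + 0 | 0)) | (a.b.0 | 0) has moves =a=> q12, =b=> q13, =c=> q13
  q9 = (0 + (c.0 + (0 + 0)) + (b.0 + 0 | 0)) | (0 | c.0) has moves =b=> q14, =c=> q14, =c=> q15
  q10 = 0 | (0 | b.c.0) has moves =b=> q14
  q11 = 0 | (b.0 | c.0) has moves =b=> q14, =c=> q16
  q12 = (0 + (c.0 + (0 + 0)) + (b.0 + 0 | 0)) | (b.0 | 0) has moves =b=> q15, =b=> q16, =c=> q16
  q13 = 0 | (a.b.0 | 0) has moves =a=> q16
  q14 = 0 | (0 | c.0) has moves =c=> q17
  q15 = (0 + (c.0 + (0 + 0)) + (b.0 + 0 | 0)) | (0 | 0) has moves =b=> q17, =c=> q17
  q16 = 0 | (b.0 | 0) has moves =b=> q17
  q17 = 0 | (0 | 0) has moves stopped
Bisimilarity quotient blocks:
  B0 = {p0, q0}
  B1 = {p1, q1}
  B2 = {p5, q5}
  B3 = {p12, q12}
  B4 = {p16, q16}
  B5 = {p17, q17}
  B6 = {p15, q15}
  B7 = {p11, q11}
  B8 = {p14, q14}
  B9 = {p9, q9}
  B10 = {p6, q6}
  B11 = {p10, q10}
  B12 = {p4, q4}
  B13 = {p3, q3}
  B14 = {p7, q7}
  B15 = {p13, q13}
  B16 = {p2, q2}
  B17 = {p8, q8}
p0 ∈ B0, q0 ∈ B0 → same block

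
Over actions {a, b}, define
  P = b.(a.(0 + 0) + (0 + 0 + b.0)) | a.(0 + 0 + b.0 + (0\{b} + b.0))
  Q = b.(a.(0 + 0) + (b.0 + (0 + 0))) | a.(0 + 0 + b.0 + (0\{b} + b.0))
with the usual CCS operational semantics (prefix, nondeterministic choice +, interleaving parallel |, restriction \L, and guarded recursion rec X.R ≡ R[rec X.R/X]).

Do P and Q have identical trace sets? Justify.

LTS(P): 12 reachable states
  p0 = b.(a.(0 + 0) + (0 + 0 + b.0)) | a.(0 + 0 + b.0 + (0\{b} + b.0)) has moves ··a··> p1, ··b··> p2
  p1 = b.(a.(0 + 0) + (0 + 0 + b.0)) | (0 + 0 + b.0 + (0\{b} + b.0)) has moves ··b··> p3, ··b··> p4
  p2 = (a.(0 + 0) + (0 + 0 + b.0)) | a.(0 + 0 + b.0 + (0\{b} + b.0)) has moves ··a··> p3, ··a··> p5, ··b··> p6
  p3 = (a.(0 + 0) + (0 + 0 + b.0)) | (0 + 0 + b.0 + (0\{b} + b.0)) has moves ··a··> p7, ··b··> p8, ··b··> p9
  p4 = b.(a.(0 + 0) + (0 + 0 + b.0)) | 0 has moves ··b··> p8
  p5 = (0 + 0) | a.(0 + 0 + b.0 + (0\{b} + b.0)) has moves ··a··> p7
  p6 = 0 | a.(0 + 0 + b.0 + (0\{b} + b.0)) has moves ··a··> p9
  p7 = (0 + 0) | (0 + 0 + b.0 + (0\{b} + b.0)) has moves ··b··> p10
  p8 = (a.(0 + 0) + (0 + 0 + b.0)) | 0 has moves ··a··> p10, ··b··> p11
  p9 = 0 | (0 + 0 + b.0 + (0\{b} + b.0)) has moves ··b··> p11
  p10 = (0 + 0) | 0 has moves ·
  p11 = 0 | 0 has moves ·
LTS(Q): 12 reachable states
  q0 = b.(a.(0 + 0) + (b.0 + (0 + 0))) | a.(0 + 0 + b.0 + (0\{b} + b.0)) has moves ··a··> q1, ··b··> q2
  q1 = b.(a.(0 + 0) + (b.0 + (0 + 0))) | (0 + 0 + b.0 + (0\{b} + b.0)) has moves ··b··> q3, ··b··> q4
  q2 = (a.(0 + 0) + (b.0 + (0 + 0))) | a.(0 + 0 + b.0 + (0\{b} + b.0)) has moves ··a··> q3, ··a··> q5, ··b··> q6
  q3 = (a.(0 + 0) + (b.0 + (0 + 0))) | (0 + 0 + b.0 + (0\{b} + b.0)) has moves ··a··> q7, ··b··> q8, ··b··> q9
  q4 = b.(a.(0 + 0) + (b.0 + (0 + 0))) | 0 has moves ··b··> q8
  q5 = (0 + 0) | a.(0 + 0 + b.0 + (0\{b} + b.0)) has moves ··a··> q7
  q6 = 0 | a.(0 + 0 + b.0 + (0\{b} + b.0)) has moves ··a··> q9
  q7 = (0 + 0) | (0 + 0 + b.0 + (0\{b} + b.0)) has moves ··b··> q10
  q8 = (a.(0 + 0) + (b.0 + (0 + 0))) | 0 has moves ··a··> q10, ··b··> q11
  q9 = 0 | (0 + 0 + b.0 + (0\{b} + b.0)) has moves ··b··> q11
  q10 = (0 + 0) | 0 has moves ·
  q11 = 0 | 0 has moves ·
Coarsest stable partition (strong bisimilarity classes):
  B0 = {p0, q0}
  B1 = {p2, q2}
  B2 = {p5, p6, q5, q6}
  B3 = {p7, p9, q7, q9}
  B4 = {p10, p11, q10, q11}
  B5 = {p3, q3}
  B6 = {p8, q8}
  B7 = {p1, q1}
  B8 = {p4, q4}
p0 ∈ B0, q0 ∈ B0 → same block
Bisimilar ⇒ trace-equivalent.

YES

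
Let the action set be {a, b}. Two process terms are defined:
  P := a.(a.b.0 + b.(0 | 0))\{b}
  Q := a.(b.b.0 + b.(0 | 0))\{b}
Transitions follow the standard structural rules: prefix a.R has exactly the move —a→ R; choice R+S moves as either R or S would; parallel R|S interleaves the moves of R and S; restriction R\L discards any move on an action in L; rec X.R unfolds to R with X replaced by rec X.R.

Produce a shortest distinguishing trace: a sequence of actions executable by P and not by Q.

aa

P's transition system — 3 states:
  m0 = a.(a.b.0 + b.(0 | 0))\{b} | —a→ m1
  m1 = (a.b.0 + b.(0 | 0))\{b} | —a→ m2
  m2 = (b.0)\{b} | ∅
Q's transition system — 2 states:
  n0 = a.(b.b.0 + b.(0 | 0))\{b} | —a→ n1
  n1 = (b.b.0 + b.(0 | 0))\{b} | ∅
Trace ⟨aa⟩ through P, begin at {m0}:
  [1] a ⇒ {m1}
  [2] a ⇒ {m2}
  P completes σ.
Trace ⟨aa⟩ through Q, begin at {n0}:
  [1] a ⇒ {n1}
  [2] a ⇒ ∅ (Q stuck)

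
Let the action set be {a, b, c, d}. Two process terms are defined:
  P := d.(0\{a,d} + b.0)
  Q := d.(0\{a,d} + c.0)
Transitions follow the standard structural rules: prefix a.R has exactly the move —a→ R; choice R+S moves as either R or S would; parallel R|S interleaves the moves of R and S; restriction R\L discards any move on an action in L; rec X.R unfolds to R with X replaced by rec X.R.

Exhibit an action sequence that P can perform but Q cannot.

db

LTS(P): 3 reachable states
  p0 = d.(0\{a,d} + b.0) :: -d-> p1
  p1 = 0\{a,d} + b.0 :: -b-> p2
  p2 = 0 :: ∅
LTS(Q): 3 reachable states
  q0 = d.(0\{a,d} + c.0) :: -d-> q1
  q1 = 0\{a,d} + c.0 :: -c-> q2
  q2 = 0 :: ∅
Executing db from P (initial set {p0}):
  step 1 (d): {p1}
  step 2 (b): {p2}
  ✓ P
Executing db from Q (initial set {q0}):
  step 1 (d): {q1}
  step 2 (b): no successor for Q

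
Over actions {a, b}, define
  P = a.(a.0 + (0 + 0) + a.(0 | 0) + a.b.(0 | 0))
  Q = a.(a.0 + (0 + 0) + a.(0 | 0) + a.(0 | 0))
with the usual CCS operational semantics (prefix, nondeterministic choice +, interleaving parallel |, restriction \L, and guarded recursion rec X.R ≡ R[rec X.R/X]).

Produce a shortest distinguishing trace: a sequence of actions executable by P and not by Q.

P's transition system — 5 states:
  s0 = a.(a.0 + (0 + 0) + a.(0 | 0) + a.b.(0 | 0)) has moves --a--▸ s1
  s1 = a.0 + (0 + 0) + a.(0 | 0) + a.b.(0 | 0) has moves --a--▸ s2, --a--▸ s3, --a--▸ s4
  s2 = 0 has moves stopped
  s3 = 0 | 0 has moves stopped
  s4 = b.(0 | 0) has moves --b--▸ s3
Q's transition system — 4 states:
  t0 = a.(a.0 + (0 + 0) + a.(0 | 0) + a.(0 | 0)) has moves --a--▸ t1
  t1 = a.0 + (0 + 0) + a.(0 | 0) + a.(0 | 0) has moves --a--▸ t2, --a--▸ t3
  t2 = 0 has moves stopped
  t3 = 0 | 0 has moves stopped
Run σ = ⟨aab⟩ on P: start {s0}
  [1] a ⇒ {s1}
  [2] a ⇒ {s2, s3, s4}
  [3] b ⇒ {s3}
  ✓ P
Run σ = ⟨aab⟩ on Q: start {t0}
  [1] a ⇒ {t1}
  [2] a ⇒ {t2, t3}
  [3] b ⇒ ∅ (Q stuck)

aab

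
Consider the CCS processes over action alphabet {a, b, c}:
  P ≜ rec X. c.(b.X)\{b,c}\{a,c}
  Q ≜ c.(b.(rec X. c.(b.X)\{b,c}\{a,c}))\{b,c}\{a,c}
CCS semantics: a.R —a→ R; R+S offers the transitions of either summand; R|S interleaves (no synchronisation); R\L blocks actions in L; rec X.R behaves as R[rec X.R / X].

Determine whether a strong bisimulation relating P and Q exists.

YES

P's transition system — 2 states:
  s0 = rec X. c.(b.X)\{b,c}\{a,c} has moves =c=> s1
  s1 = (b.(rec X. c.(b.X)\{b,c}\{a,c}))\{b,c}\{a,c} has moves ·
Q's transition system — 2 states:
  t0 = c.(b.(rec X. c.(b.X)\{b,c}\{a,c}))\{b,c}\{a,c} has moves =c=> t1
  t1 = (b.(rec X. c.(b.X)\{b,c}\{a,c}))\{b,c}\{a,c} has moves ·
Bisimilarity quotient blocks:
  B0 = {s0, t0}
  B1 = {s1, t1}
s0 ∈ B0, t0 ∈ B0 → same block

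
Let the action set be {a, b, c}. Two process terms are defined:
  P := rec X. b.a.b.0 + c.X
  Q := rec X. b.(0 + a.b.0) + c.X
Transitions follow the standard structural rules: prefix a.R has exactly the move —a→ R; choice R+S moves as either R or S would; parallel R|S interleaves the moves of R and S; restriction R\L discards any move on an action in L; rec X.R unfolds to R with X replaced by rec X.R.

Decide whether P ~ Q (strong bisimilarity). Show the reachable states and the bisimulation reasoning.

bisimilar

P's transition system — 4 states:
  u0 = rec X. b.a.b.0 + c.X has moves ··b··> u1, ··c··> u0
  u1 = a.b.0 has moves ··a··> u2
  u2 = b.0 has moves ··b··> u3
  u3 = 0 has moves deadlocked
Q's transition system — 4 states:
  v0 = rec X. b.(0 + a.b.0) + c.X has moves ··b··> v1, ··c··> v0
  v1 = 0 + a.b.0 has moves ··a··> v2
  v2 = b.0 has moves ··b··> v3
  v3 = 0 has moves deadlocked
Coarsest stable partition (strong bisimilarity classes):
  B0 = {u0, v0}
  B1 = {u1, v1}
  B2 = {u2, v2}
  B3 = {u3, v3}
u0 ∈ B0, v0 ∈ B0 → same block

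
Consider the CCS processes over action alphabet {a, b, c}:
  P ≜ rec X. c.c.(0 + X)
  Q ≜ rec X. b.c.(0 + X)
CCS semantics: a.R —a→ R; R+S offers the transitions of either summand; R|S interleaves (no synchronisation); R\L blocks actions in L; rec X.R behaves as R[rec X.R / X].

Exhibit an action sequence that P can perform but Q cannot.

c

Reachable graph of P (3 states):
  s0 = rec X. c.c.(0 + X) :: -c-> s1
  s1 = c.(0 + (rec X. c.c.(0 + X))) :: -c-> s2
  s2 = 0 + (rec X. c.c.(0 + X)) :: -c-> s1
Reachable graph of Q (3 states):
  t0 = rec X. b.c.(0 + X) :: -b-> t1
  t1 = c.(0 + (rec X. b.c.(0 + X))) :: -c-> t2
  t2 = 0 + (rec X. b.c.(0 + X)) :: -b-> t1
Executing c from P (initial set {s0}):
  [1] c ⇒ {s1}
  — P admits the full trace.
Executing c from Q (initial set {t0}):
  [1] c ⇒ ∅ (Q stuck)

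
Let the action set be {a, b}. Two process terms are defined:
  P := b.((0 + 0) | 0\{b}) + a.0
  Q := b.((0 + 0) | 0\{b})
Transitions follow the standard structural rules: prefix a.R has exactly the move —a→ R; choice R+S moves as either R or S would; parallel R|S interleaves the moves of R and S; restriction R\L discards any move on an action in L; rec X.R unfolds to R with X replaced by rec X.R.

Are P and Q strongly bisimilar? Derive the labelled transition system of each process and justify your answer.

LTS(P): 3 reachable states
  s0 = b.((0 + 0) | 0\{b}) + a.0 :: ··a··> s1, ··b··> s2
  s1 = 0 :: ∅
  s2 = (0 + 0) | 0\{b} :: ∅
LTS(Q): 2 reachable states
  t0 = b.((0 + 0) | 0\{b}) :: ··b··> t1
  t1 = (0 + 0) | 0\{b} :: ∅
Partition-refinement fixed point:
  B0 = {s0}
  B1 = {s1, s2, t1}
  B2 = {t0}
s0 ∈ B0, t0 ∈ B2 → different blocks

NO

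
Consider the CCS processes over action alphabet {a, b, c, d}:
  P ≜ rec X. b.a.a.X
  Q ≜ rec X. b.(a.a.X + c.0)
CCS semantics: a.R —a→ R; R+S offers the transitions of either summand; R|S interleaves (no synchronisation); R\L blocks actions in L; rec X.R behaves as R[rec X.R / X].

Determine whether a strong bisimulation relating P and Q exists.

P ≁ Q

LTS(P): 3 reachable states
  s0 = rec X. b.a.a.X :: -b-> s1
  s1 = a.a.(rec X. b.a.a.X) :: -a-> s2
  s2 = a.(rec X. b.a.a.X) :: -a-> s0
LTS(Q): 4 reachable states
  t0 = rec X. b.(a.a.X + c.0) :: -b-> t1
  t1 = a.a.(rec X. b.(a.a.X + c.0)) + c.0 :: -a-> t2, -c-> t3
  t2 = a.(rec X. b.(a.a.X + c.0)) :: -a-> t0
  t3 = 0 :: ∅
Partition-refinement fixed point:
  B0 = {s0}
  B1 = {s1}
  B2 = {s2}
  B3 = {t0}
  B4 = {t1}
  B5 = {t3}
  B6 = {t2}
s0 ∈ B0, t0 ∈ B3 → different blocks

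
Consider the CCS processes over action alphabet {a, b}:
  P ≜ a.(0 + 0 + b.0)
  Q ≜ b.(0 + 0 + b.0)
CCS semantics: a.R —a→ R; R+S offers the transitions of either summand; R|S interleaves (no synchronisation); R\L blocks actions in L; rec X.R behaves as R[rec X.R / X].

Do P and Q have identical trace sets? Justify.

trace-distinct — witness ⟨a⟩

LTS(P): 3 reachable states
  s0 = a.(0 + 0 + b.0) → ··a··> s1
  s1 = 0 + 0 + b.0 → ··b··> s2
  s2 = 0 → ·
LTS(Q): 3 reachable states
  t0 = b.(0 + 0 + b.0) → ··b··> t1
  t1 = 0 + 0 + b.0 → ··b··> t2
  t2 = 0 → ·
Run σ = ⟨a⟩ on P: start {s0}
  step 1 (a): {s1}
  — P admits the full trace.
Run σ = ⟨a⟩ on Q: start {t0}
  step 1 (a): ∅ (Q stuck)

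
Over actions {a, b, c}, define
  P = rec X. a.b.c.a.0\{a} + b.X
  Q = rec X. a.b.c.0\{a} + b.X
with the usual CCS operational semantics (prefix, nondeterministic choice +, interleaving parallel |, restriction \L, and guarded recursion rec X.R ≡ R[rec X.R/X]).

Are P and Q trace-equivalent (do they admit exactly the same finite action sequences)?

P's transition system — 5 states:
  m0 = rec X. a.b.c.a.0\{a} + b.X | -a-> m1, -b-> m0
  m1 = b.c.a.0\{a} | -b-> m2
  m2 = c.a.0\{a} | -c-> m3
  m3 = a.0\{a} | -a-> m4
  m4 = 0\{a} | (no moves)
Q's transition system — 4 states:
  n0 = rec X. a.b.c.0\{a} + b.X | -a-> n1, -b-> n0
  n1 = b.c.0\{a} | -b-> n2
  n2 = c.0\{a} | -c-> n3
  n3 = 0\{a} | (no moves)
Trace ⟨abca⟩ through P, begin at {m0}:
  after a @ step 1: {m1}
  after b @ step 2: {m2}
  after c @ step 3: {m3}
  after a @ step 4: {m4}
  P completes σ.
Trace ⟨abca⟩ through Q, begin at {n0}:
  after a @ step 1: {n1}
  after b @ step 2: {n2}
  after c @ step 3: {n3}
  after a @ step 4: ∅  — Q cannot continue

NO — witness ⟨abca⟩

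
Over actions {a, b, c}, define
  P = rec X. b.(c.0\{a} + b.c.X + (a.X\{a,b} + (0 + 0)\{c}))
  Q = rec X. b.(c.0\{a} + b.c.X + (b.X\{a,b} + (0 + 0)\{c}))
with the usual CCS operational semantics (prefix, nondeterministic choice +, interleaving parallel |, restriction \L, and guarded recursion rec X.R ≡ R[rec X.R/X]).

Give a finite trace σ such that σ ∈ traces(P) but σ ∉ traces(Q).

ba

P's transition system — 5 states:
  u0 = rec X. b.(c.0\{a} + b.c.X + (a.X\{a,b} + (0 + 0)\{c})) | —b→ u1
  u1 = c.0\{a} + b.c.(rec X. b.(c.0\{a} + b.c.X + (a.X\{a,b} + (0 + 0)\{c}))) + (a.(rec X. b.(c.0\{a} + b.c.X + (a.X\{a,b} + (0 + 0)\{c})))\{a,b} + (0 + 0)\{c}) | —a→ u2, —b→ u3, —c→ u4
  u2 = (rec X. b.(c.0\{a} + b.c.X + (a.X\{a,b} + (0 + 0)\{c})))\{a,b} | ∅
  u3 = c.(rec X. b.(c.0\{a} + b.c.X + (a.X\{a,b} + (0 + 0)\{c}))) | —c→ u0
  u4 = 0\{a} | ∅
Q's transition system — 5 states:
  v0 = rec X. b.(c.0\{a} + b.c.X + (b.X\{a,b} + (0 + 0)\{c})) | —b→ v1
  v1 = c.0\{a} + b.c.(rec X. b.(c.0\{a} + b.c.X + (b.X\{a,b} + (0 + 0)\{c}))) + (b.(rec X. b.(c.0\{a} + b.c.X + (b.X\{a,b} + (0 + 0)\{c})))\{a,b} + (0 + 0)\{c}) | —b→ v2, —b→ v3, —c→ v4
  v2 = (rec X. b.(c.0\{a} + b.c.X + (b.X\{a,b} + (0 + 0)\{c})))\{a,b} | ∅
  v3 = c.(rec X. b.(c.0\{a} + b.c.X + (b.X\{a,b} + (0 + 0)\{c}))) | —c→ v0
  v4 = 0\{a} | ∅
Run σ = ⟨ba⟩ on P: start {u0}
  step 1 (b): {u1}
  step 2 (a): {u2}
  ✓ P
Run σ = ⟨ba⟩ on Q: start {v0}
  step 1 (b): {v1}
  step 2 (a): ∅ (Q stuck)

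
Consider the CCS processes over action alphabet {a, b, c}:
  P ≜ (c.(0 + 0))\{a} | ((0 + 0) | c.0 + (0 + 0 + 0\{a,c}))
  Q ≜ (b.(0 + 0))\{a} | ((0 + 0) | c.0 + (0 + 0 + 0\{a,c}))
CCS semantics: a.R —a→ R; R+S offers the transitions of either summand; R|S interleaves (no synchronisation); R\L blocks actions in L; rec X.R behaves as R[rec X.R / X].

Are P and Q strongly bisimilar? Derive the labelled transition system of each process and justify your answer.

NO

LTS(P): 4 reachable states
  u0 = (c.(0 + 0))\{a} | ((0 + 0) | c.0 + (0 + 0 + 0\{a,c})) | —c→ u1, —c→ u2
  u1 = (0 + 0)\{a} | ((0 + 0) | c.0 + (0 + 0 + 0\{a,c})) | —c→ u3
  u2 = (c.(0 + 0))\{a} | ((0 + 0) | 0) | —c→ u3
  u3 = (0 + 0)\{a} | ((0 + 0) | 0) | (no moves)
LTS(Q): 4 reachable states
  v0 = (b.(0 + 0))\{a} | ((0 + 0) | c.0 + (0 + 0 + 0\{a,c})) | —b→ v1, —c→ v2
  v1 = (0 + 0)\{a} | ((0 + 0) | c.0 + (0 + 0 + 0\{a,c})) | —c→ v3
  v2 = (b.(0 + 0))\{a} | ((0 + 0) | 0) | —b→ v3
  v3 = (0 + 0)\{a} | ((0 + 0) | 0) | (no moves)
Partition-refinement fixed point:
  B0 = {u0}
  B1 = {u1, u2, v1}
  B2 = {u3, v3}
  B3 = {v0}
  B4 = {v2}
u0 ∈ B0, v0 ∈ B3 → different blocks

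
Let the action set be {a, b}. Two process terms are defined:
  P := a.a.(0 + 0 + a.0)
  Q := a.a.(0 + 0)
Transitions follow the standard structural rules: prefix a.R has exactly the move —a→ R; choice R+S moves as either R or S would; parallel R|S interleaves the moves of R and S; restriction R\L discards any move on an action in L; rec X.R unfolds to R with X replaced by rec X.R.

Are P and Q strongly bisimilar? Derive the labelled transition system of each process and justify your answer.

P ≁ Q

Reachable graph of P (4 states):
  u0 = a.a.(0 + 0 + a.0) ⊢ =a=> u1
  u1 = a.(0 + 0 + a.0) ⊢ =a=> u2
  u2 = 0 + 0 + a.0 ⊢ =a=> u3
  u3 = 0 ⊢ stopped
Reachable graph of Q (3 states):
  v0 = a.a.(0 + 0) ⊢ =a=> v1
  v1 = a.(0 + 0) ⊢ =a=> v2
  v2 = 0 + 0 ⊢ stopped
Partition-refinement fixed point:
  B0 = {u0}
  B1 = {u1, v0}
  B2 = {u2, v1}
  B3 = {u3, v2}
u0 ∈ B0, v0 ∈ B1 → different blocks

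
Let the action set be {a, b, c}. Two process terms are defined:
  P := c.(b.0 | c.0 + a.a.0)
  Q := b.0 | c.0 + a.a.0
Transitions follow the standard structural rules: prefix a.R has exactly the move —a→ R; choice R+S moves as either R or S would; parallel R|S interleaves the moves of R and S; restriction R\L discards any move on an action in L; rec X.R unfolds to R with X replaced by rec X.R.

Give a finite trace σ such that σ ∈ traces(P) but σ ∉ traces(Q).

ca

LTS(P): 7 reachable states
  p0 = c.(b.0 | c.0 + a.a.0) :: =c=> p1
  p1 = b.0 | c.0 + a.a.0 :: =a=> p2, =b=> p3, =c=> p4
  p2 = a.0 :: =a=> p5
  p3 = 0 | c.0 :: =c=> p6
  p4 = b.0 | 0 :: =b=> p6
  p5 = 0 :: ∅
  p6 = 0 | 0 :: ∅
LTS(Q): 6 reachable states
  q0 = b.0 | c.0 + a.a.0 :: =a=> q1, =b=> q2, =c=> q3
  q1 = a.0 :: =a=> q4
  q2 = 0 | c.0 :: =c=> q5
  q3 = b.0 | 0 :: =b=> q5
  q4 = 0 :: ∅
  q5 = 0 | 0 :: ∅
Run σ = ⟨ca⟩ on P: start {p0}
  step 1 (c): {p1}
  step 2 (a): {p2}
  ✓ P
Run σ = ⟨ca⟩ on Q: start {q0}
  step 1 (c): {q3}
  step 2 (a): ∅ (Q stuck)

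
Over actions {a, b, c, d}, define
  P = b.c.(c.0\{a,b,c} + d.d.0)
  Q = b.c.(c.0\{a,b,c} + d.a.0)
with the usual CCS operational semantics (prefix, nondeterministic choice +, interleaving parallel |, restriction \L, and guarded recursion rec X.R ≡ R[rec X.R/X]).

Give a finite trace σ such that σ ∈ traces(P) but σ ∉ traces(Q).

P's transition system — 6 states:
  m0 = b.c.(c.0\{a,b,c} + d.d.0) ⊢ —b→ m1
  m1 = c.(c.0\{a,b,c} + d.d.0) ⊢ —c→ m2
  m2 = c.0\{a,b,c} + d.d.0 ⊢ —c→ m3, —d→ m4
  m3 = 0\{a,b,c} ⊢ stopped
  m4 = d.0 ⊢ —d→ m5
  m5 = 0 ⊢ stopped
Q's transition system — 6 states:
  n0 = b.c.(c.0\{a,b,c} + d.a.0) ⊢ —b→ n1
  n1 = c.(c.0\{a,b,c} + d.a.0) ⊢ —c→ n2
  n2 = c.0\{a,b,c} + d.a.0 ⊢ —c→ n3, —d→ n4
  n3 = 0\{a,b,c} ⊢ stopped
  n4 = a.0 ⊢ —a→ n5
  n5 = 0 ⊢ stopped
Executing bcdd from P (initial set {m0}):
  [1] b ⇒ {m1}
  [2] c ⇒ {m2}
  [3] d ⇒ {m4}
  [4] d ⇒ {m5}
  ✓ P
Executing bcdd from Q (initial set {n0}):
  [1] b ⇒ {n1}
  [2] c ⇒ {n2}
  [3] d ⇒ {n4}
  [4] d ⇒ no successor for Q

bcdd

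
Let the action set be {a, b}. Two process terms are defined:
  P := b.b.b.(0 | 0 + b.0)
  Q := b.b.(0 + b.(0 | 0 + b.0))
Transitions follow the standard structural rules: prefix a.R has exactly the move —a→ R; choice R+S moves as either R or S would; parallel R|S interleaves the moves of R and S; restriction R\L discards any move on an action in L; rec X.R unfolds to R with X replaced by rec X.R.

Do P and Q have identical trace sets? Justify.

YES

P's transition system — 5 states:
  u0 = b.b.b.(0 | 0 + b.0) | --b--▸ u1
  u1 = b.b.(0 | 0 + b.0) | --b--▸ u2
  u2 = b.(0 | 0 + b.0) | --b--▸ u3
  u3 = 0 | 0 + b.0 | --b--▸ u4
  u4 = 0 | stopped
Q's transition system — 5 states:
  v0 = b.b.(0 + b.(0 | 0 + b.0)) | --b--▸ v1
  v1 = b.(0 + b.(0 | 0 + b.0)) | --b--▸ v2
  v2 = 0 + b.(0 | 0 + b.0) | --b--▸ v3
  v3 = 0 | 0 + b.0 | --b--▸ v4
  v4 = 0 | stopped
Bisimilarity quotient blocks:
  B0 = {u0, v0}
  B1 = {u1, v1}
  B2 = {u2, v2}
  B3 = {u3, v3}
  B4 = {u4, v4}
u0 ∈ B0, v0 ∈ B0 → same block
Bisimilar ⇒ trace-equivalent.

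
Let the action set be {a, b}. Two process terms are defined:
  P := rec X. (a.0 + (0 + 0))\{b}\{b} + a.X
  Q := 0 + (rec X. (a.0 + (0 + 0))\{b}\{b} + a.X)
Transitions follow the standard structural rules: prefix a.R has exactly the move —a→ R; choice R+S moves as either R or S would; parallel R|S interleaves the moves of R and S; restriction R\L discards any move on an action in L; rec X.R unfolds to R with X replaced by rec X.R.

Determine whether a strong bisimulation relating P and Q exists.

LTS(P): 2 reachable states
  p0 = rec X. (a.0 + (0 + 0))\{b}\{b} + a.X → ··a··> p0, ··a··> p1
  p1 = 0\{b}\{b} → (no moves)
LTS(Q): 3 reachable states
  q0 = 0 + (rec X. (a.0 + (0 + 0))\{b}\{b} + a.X) → ··a··> q1, ··a··> q2
  q1 = 0\{b}\{b} → (no moves)
  q2 = rec X. (a.0 + (0 + 0))\{b}\{b} + a.X → ··a··> q1, ··a··> q2
Bisimilarity quotient blocks:
  B0 = {p0, q0, q2}
  B1 = {p1, q1}
p0 ∈ B0, q0 ∈ B0 → same block

bisimilar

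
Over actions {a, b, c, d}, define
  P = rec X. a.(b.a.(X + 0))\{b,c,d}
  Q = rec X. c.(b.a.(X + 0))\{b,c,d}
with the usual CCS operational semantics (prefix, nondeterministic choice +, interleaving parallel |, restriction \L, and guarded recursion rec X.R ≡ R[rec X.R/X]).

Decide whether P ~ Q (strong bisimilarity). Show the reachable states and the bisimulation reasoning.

NO

Reachable graph of P (2 states):
  m0 = rec X. a.(b.a.(X + 0))\{b,c,d} → —a→ m1
  m1 = (b.a.((rec X. a.(b.a.(X + 0))\{b,c,d}) + 0))\{b,c,d} → (no moves)
Reachable graph of Q (2 states):
  n0 = rec X. c.(b.a.(X + 0))\{b,c,d} → —c→ n1
  n1 = (b.a.((rec X. c.(b.a.(X + 0))\{b,c,d}) + 0))\{b,c,d} → (no moves)
Coarsest stable partition (strong bisimilarity classes):
  B0 = {m0}
  B1 = {m1, n1}
  B2 = {n0}
m0 ∈ B0, n0 ∈ B2 → different blocks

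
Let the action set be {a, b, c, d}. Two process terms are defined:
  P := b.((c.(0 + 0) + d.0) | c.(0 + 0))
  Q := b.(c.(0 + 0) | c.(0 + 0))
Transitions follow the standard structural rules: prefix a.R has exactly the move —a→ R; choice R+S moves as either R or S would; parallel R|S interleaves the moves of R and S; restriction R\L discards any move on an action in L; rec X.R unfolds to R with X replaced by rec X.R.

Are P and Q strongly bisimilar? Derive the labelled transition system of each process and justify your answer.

Reachable graph of P (7 states):
  m0 = b.((c.(0 + 0) + d.0) | c.(0 + 0)) :: --b--▸ m1
  m1 = (c.(0 + 0) + d.0) | c.(0 + 0) :: --c--▸ m2, --c--▸ m3, --d--▸ m4
  m2 = (0 + 0) | c.(0 + 0) :: --c--▸ m5
  m3 = (c.(0 + 0) + d.0) | (0 + 0) :: --c--▸ m5, --d--▸ m6
  m4 = 0 | c.(0 + 0) :: --c--▸ m6
  m5 = (0 + 0) | (0 + 0) :: ·
  m6 = 0 | (0 + 0) :: ·
Reachable graph of Q (5 states):
  n0 = b.(c.(0 + 0) | c.(0 + 0)) :: --b--▸ n1
  n1 = c.(0 + 0) | c.(0 + 0) :: --c--▸ n2, --c--▸ n3
  n2 = (0 + 0) | c.(0 + 0) :: --c--▸ n4
  n3 = c.(0 + 0) | (0 + 0) :: --c--▸ n4
  n4 = (0 + 0) | (0 + 0) :: ·
Partition-refinement fixed point:
  B0 = {m0}
  B1 = {m1}
  B2 = {m3}
  B3 = {m5, m6, n4}
  B4 = {m2, m4, n2, n3}
  B5 = {n0}
  B6 = {n1}
m0 ∈ B0, n0 ∈ B5 → different blocks

P ≁ Q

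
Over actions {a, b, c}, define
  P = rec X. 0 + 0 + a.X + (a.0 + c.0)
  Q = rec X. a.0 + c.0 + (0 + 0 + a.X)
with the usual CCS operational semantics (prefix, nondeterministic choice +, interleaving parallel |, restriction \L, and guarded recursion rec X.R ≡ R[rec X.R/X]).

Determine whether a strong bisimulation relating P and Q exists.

P's transition system — 2 states:
  m0 = rec X. 0 + 0 + a.X + (a.0 + c.0) ⊢ =a=> m0, =a=> m1, =c=> m1
  m1 = 0 ⊢ stopped
Q's transition system — 2 states:
  n0 = rec X. a.0 + c.0 + (0 + 0 + a.X) ⊢ =a=> n0, =a=> n1, =c=> n1
  n1 = 0 ⊢ stopped
Bisimilarity quotient blocks:
  B0 = {m0, n0}
  B1 = {m1, n1}
m0 ∈ B0, n0 ∈ B0 → same block

P ~ Q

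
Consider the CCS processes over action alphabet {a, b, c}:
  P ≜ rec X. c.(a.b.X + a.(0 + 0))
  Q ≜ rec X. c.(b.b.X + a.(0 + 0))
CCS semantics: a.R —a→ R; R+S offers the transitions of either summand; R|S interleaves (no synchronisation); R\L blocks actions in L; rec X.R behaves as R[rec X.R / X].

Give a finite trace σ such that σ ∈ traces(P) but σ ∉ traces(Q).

Reachable graph of P (4 states):
  s0 = rec X. c.(a.b.X + a.(0 + 0)) has moves -c-> s1
  s1 = a.b.(rec X. c.(a.b.X + a.(0 + 0))) + a.(0 + 0) has moves -a-> s2, -a-> s3
  s2 = 0 + 0 has moves ∅
  s3 = b.(rec X. c.(a.b.X + a.(0 + 0))) has moves -b-> s0
Reachable graph of Q (4 states):
  t0 = rec X. c.(b.b.X + a.(0 + 0)) has moves -c-> t1
  t1 = b.b.(rec X. c.(b.b.X + a.(0 + 0))) + a.(0 + 0) has moves -a-> t2, -b-> t3
  t2 = 0 + 0 has moves ∅
  t3 = b.(rec X. c.(b.b.X + a.(0 + 0))) has moves -b-> t0
Executing cab from P (initial set {s0}):
  [1] c ⇒ {s1}
  [2] a ⇒ {s2, s3}
  [3] b ⇒ {s0}
  ✓ P
Executing cab from Q (initial set {t0}):
  [1] c ⇒ {t1}
  [2] a ⇒ {t2}
  [3] b ⇒ ∅ (Q stuck)

cab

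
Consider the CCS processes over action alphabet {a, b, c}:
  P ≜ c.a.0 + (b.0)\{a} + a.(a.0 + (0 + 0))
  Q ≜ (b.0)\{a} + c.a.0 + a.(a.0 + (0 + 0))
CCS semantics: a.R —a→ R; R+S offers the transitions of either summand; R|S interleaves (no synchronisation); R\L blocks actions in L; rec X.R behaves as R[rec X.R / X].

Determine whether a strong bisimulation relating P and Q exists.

P's transition system — 5 states:
  p0 = c.a.0 + (b.0)\{a} + a.(a.0 + (0 + 0)) :: =a=> p1, =b=> p2, =c=> p3
  p1 = a.0 + (0 + 0) :: =a=> p4
  p2 = 0\{a} :: ∅
  p3 = a.0 :: =a=> p4
  p4 = 0 :: ∅
Q's transition system — 5 states:
  q0 = (b.0)\{a} + c.a.0 + a.(a.0 + (0 + 0)) :: =a=> q1, =b=> q2, =c=> q3
  q1 = a.0 + (0 + 0) :: =a=> q4
  q2 = 0\{a} :: ∅
  q3 = a.0 :: =a=> q4
  q4 = 0 :: ∅
Partition-refinement fixed point:
  B0 = {p0, q0}
  B1 = {p2, p4, q2, q4}
  B2 = {p1, p3, q1, q3}
p0 ∈ B0, q0 ∈ B0 → same block

P ~ Q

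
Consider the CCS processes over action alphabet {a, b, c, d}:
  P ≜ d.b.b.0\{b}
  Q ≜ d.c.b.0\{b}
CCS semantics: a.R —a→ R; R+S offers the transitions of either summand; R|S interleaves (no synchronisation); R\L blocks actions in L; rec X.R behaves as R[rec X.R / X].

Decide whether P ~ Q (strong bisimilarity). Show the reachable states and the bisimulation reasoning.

not bisimilar

Reachable graph of P (4 states):
  u0 = d.b.b.0\{b} has moves —d→ u1
  u1 = b.b.0\{b} has moves —b→ u2
  u2 = b.0\{b} has moves —b→ u3
  u3 = 0\{b} has moves ·
Reachable graph of Q (4 states):
  v0 = d.c.b.0\{b} has moves —d→ v1
  v1 = c.b.0\{b} has moves —c→ v2
  v2 = b.0\{b} has moves —b→ v3
  v3 = 0\{b} has moves ·
Coarsest stable partition (strong bisimilarity classes):
  B0 = {u0}
  B1 = {u1}
  B2 = {u2, v2}
  B3 = {u3, v3}
  B4 = {v0}
  B5 = {v1}
u0 ∈ B0, v0 ∈ B4 → different blocks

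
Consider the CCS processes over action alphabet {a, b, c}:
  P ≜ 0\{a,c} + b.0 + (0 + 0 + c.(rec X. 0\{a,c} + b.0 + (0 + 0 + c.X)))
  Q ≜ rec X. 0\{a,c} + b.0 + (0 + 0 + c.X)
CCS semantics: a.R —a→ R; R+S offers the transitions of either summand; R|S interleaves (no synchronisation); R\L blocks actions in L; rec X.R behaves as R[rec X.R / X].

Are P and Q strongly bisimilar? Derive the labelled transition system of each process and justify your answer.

bisimilar

Reachable graph of P (3 states):
  p0 = 0\{a,c} + b.0 + (0 + 0 + c.(rec X. 0\{a,c} + b.0 + (0 + 0 + c.X))) → --b--▸ p1, --c--▸ p2
  p1 = 0 → stopped
  p2 = rec X. 0\{a,c} + b.0 + (0 + 0 + c.X) → --b--▸ p1, --c--▸ p2
Reachable graph of Q (2 states):
  q0 = rec X. 0\{a,c} + b.0 + (0 + 0 + c.X) → --b--▸ q1, --c--▸ q0
  q1 = 0 → stopped
Coarsest stable partition (strong bisimilarity classes):
  B0 = {p0, p2, q0}
  B1 = {p1, q1}
p0 ∈ B0, q0 ∈ B0 → same block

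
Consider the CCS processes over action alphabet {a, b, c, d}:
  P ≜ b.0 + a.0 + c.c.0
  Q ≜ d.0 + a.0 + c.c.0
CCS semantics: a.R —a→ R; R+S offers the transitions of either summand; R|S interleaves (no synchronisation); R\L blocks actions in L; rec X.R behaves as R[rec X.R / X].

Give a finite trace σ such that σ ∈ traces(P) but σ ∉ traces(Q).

b

LTS(P): 3 reachable states
  p0 = b.0 + a.0 + c.c.0 | ··a··> p1, ··b··> p1, ··c··> p2
  p1 = 0 | (no moves)
  p2 = c.0 | ··c··> p1
LTS(Q): 3 reachable states
  q0 = d.0 + a.0 + c.c.0 | ··a··> q1, ··c··> q2, ··d··> q1
  q1 = 0 | (no moves)
  q2 = c.0 | ··c··> q1
Executing b from P (initial set {p0}):
  step 1 (b): {p1}
  — P admits the full trace.
Executing b from Q (initial set {q0}):
  step 1 (b): ∅ (Q stuck)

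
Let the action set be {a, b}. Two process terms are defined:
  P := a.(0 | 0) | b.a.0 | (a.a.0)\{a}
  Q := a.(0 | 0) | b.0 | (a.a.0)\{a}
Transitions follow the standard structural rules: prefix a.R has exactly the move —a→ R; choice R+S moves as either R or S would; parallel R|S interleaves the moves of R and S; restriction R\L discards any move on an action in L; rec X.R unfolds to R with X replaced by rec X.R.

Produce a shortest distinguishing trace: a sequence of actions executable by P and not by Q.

P's transition system — 6 states:
  m0 = a.(0 | 0) | b.a.0 | (a.a.0)\{a} has moves —a→ m1, —b→ m2
  m1 = 0 | 0 | b.a.0 | (a.a.0)\{a} has moves —b→ m3
  m2 = a.(0 | 0) | a.0 | (a.a.0)\{a} has moves —a→ m3, —a→ m4
  m3 = 0 | 0 | a.0 | (a.a.0)\{a} has moves —a→ m5
  m4 = a.(0 | 0) | 0 | (a.a.0)\{a} has moves —a→ m5
  m5 = 0 | 0 | 0 | (a.a.0)\{a} has moves stopped
Q's transition system — 4 states:
  n0 = a.(0 | 0) | b.0 | (a.a.0)\{a} has moves —a→ n1, —b→ n2
  n1 = 0 | 0 | b.0 | (a.a.0)\{a} has moves —b→ n3
  n2 = a.(0 | 0) | 0 | (a.a.0)\{a} has moves —a→ n3
  n3 = 0 | 0 | 0 | (a.a.0)\{a} has moves stopped
Trace ⟨aba⟩ through P, begin at {m0}:
  [1] a ⇒ {m1}
  [2] b ⇒ {m3}
  [3] a ⇒ {m5}
  P completes σ.
Trace ⟨aba⟩ through Q, begin at {n0}:
  [1] a ⇒ {n1}
  [2] b ⇒ {n3}
  [3] a ⇒ no successor for Q

aba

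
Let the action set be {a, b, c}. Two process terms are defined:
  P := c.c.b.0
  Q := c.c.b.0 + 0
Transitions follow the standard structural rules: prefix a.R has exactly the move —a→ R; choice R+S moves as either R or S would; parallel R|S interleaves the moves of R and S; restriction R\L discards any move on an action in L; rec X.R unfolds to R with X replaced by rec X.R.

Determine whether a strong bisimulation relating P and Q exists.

P's transition system — 4 states:
  u0 = c.c.b.0 :: --c--▸ u1
  u1 = c.b.0 :: --c--▸ u2
  u2 = b.0 :: --b--▸ u3
  u3 = 0 :: ·
Q's transition system — 4 states:
  v0 = c.c.b.0 + 0 :: --c--▸ v1
  v1 = c.b.0 :: --c--▸ v2
  v2 = b.0 :: --b--▸ v3
  v3 = 0 :: ·
Partition-refinement fixed point:
  B0 = {u0, v0}
  B1 = {u1, v1}
  B2 = {u2, v2}
  B3 = {u3, v3}
u0 ∈ B0, v0 ∈ B0 → same block

P ~ Q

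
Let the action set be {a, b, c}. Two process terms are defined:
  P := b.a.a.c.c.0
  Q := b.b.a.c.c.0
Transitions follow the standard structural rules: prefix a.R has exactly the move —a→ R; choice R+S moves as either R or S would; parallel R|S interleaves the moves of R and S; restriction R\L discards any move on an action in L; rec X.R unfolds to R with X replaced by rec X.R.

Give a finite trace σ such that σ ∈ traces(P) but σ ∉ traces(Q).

ba

P's transition system — 6 states:
  u0 = b.a.a.c.c.0 → --b--▸ u1
  u1 = a.a.c.c.0 → --a--▸ u2
  u2 = a.c.c.0 → --a--▸ u3
  u3 = c.c.0 → --c--▸ u4
  u4 = c.0 → --c--▸ u5
  u5 = 0 → stopped
Q's transition system — 6 states:
  v0 = b.b.a.c.c.0 → --b--▸ v1
  v1 = b.a.c.c.0 → --b--▸ v2
  v2 = a.c.c.0 → --a--▸ v3
  v3 = c.c.0 → --c--▸ v4
  v4 = c.0 → --c--▸ v5
  v5 = 0 → stopped
Executing ba from P (initial set {u0}):
  [1] b ⇒ {u1}
  [2] a ⇒ {u2}
  P completes σ.
Executing ba from Q (initial set {v0}):
  [1] b ⇒ {v1}
  [2] a ⇒ no successor for Q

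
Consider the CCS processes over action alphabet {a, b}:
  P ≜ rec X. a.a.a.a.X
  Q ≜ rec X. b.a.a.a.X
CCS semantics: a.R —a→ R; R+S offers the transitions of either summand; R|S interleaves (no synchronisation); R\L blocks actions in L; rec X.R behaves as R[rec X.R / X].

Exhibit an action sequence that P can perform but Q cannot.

a

LTS(P): 4 reachable states
  u0 = rec X. a.a.a.a.X has moves —a→ u1
  u1 = a.a.a.(rec X. a.a.a.a.X) has moves —a→ u2
  u2 = a.a.(rec X. a.a.a.a.X) has moves —a→ u3
  u3 = a.(rec X. a.a.a.a.X) has moves —a→ u0
LTS(Q): 4 reachable states
  v0 = rec X. b.a.a.a.X has moves —b→ v1
  v1 = a.a.a.(rec X. b.a.a.a.X) has moves —a→ v2
  v2 = a.a.(rec X. b.a.a.a.X) has moves —a→ v3
  v3 = a.(rec X. b.a.a.a.X) has moves —a→ v0
Trace ⟨a⟩ through P, begin at {u0}:
  [1] a ⇒ {u1}
  P completes σ.
Trace ⟨a⟩ through Q, begin at {v0}:
  [1] a ⇒ ∅  — Q cannot continue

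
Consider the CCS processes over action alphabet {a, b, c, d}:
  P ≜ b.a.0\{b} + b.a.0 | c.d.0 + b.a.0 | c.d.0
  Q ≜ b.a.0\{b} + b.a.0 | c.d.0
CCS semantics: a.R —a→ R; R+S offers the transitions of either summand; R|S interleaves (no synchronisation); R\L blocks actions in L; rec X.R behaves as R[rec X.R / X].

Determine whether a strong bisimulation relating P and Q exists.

LTS(P): 11 reachable states
  u0 = b.a.0\{b} + b.a.0 | c.d.0 + b.a.0 | c.d.0 ⊢ -b-> u1, -b-> u2, -c-> u3
  u1 = a.0 | c.d.0 ⊢ -a-> u4, -c-> u5
  u2 = a.0\{b} ⊢ -a-> u6
  u3 = b.a.0 | d.0 ⊢ -b-> u5, -d-> u7
  u4 = 0 | c.d.0 ⊢ -c-> u8
  u5 = a.0 | d.0 ⊢ -a-> u8, -d-> u9
  u6 = 0\{b} ⊢ ∅
  u7 = b.a.0 | 0 ⊢ -b-> u9
  u8 = 0 | d.0 ⊢ -d-> u10
  u9 = a.0 | 0 ⊢ -a-> u10
  u10 = 0 | 0 ⊢ ∅
LTS(Q): 11 reachable states
  v0 = b.a.0\{b} + b.a.0 | c.d.0 ⊢ -b-> v1, -b-> v2, -c-> v3
  v1 = a.0 | c.d.0 ⊢ -a-> v4, -c-> v5
  v2 = a.0\{b} ⊢ -a-> v6
  v3 = b.a.0 | d.0 ⊢ -b-> v5, -d-> v7
  v4 = 0 | c.d.0 ⊢ -c-> v8
  v5 = a.0 | d.0 ⊢ -a-> v8, -d-> v9
  v6 = 0\{b} ⊢ ∅
  v7 = b.a.0 | 0 ⊢ -b-> v9
  v8 = 0 | d.0 ⊢ -d-> v10
  v9 = a.0 | 0 ⊢ -a-> v10
  v10 = 0 | 0 ⊢ ∅
Bisimilarity quotient blocks:
  B0 = {u0, v0}
  B1 = {u3, v3}
  B2 = {u5, v5}
  B3 = {u8, v8}
  B4 = {u10, u6, v10, v6}
  B5 = {u2, u9, v2, v9}
  B6 = {u7, v7}
  B7 = {u1, v1}
  B8 = {u4, v4}
u0 ∈ B0, v0 ∈ B0 → same block

YES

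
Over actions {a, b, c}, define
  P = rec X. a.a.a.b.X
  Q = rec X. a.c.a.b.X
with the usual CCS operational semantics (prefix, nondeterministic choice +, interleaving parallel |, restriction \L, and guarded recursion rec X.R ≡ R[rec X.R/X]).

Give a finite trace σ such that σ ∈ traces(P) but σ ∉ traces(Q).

aa

P's transition system — 4 states:
  s0 = rec X. a.a.a.b.X ⊢ —a→ s1
  s1 = a.a.b.(rec X. a.a.a.b.X) ⊢ —a→ s2
  s2 = a.b.(rec X. a.a.a.b.X) ⊢ —a→ s3
  s3 = b.(rec X. a.a.a.b.X) ⊢ —b→ s0
Q's transition system — 4 states:
  t0 = rec X. a.c.a.b.X ⊢ —a→ t1
  t1 = c.a.b.(rec X. a.c.a.b.X) ⊢ —c→ t2
  t2 = a.b.(rec X. a.c.a.b.X) ⊢ —a→ t3
  t3 = b.(rec X. a.c.a.b.X) ⊢ —b→ t0
Executing aa from P (initial set {s0}):
  [1] a ⇒ {s1}
  [2] a ⇒ {s2}
  ✓ P
Executing aa from Q (initial set {t0}):
  [1] a ⇒ {t1}
  [2] a ⇒ ∅  — Q cannot continue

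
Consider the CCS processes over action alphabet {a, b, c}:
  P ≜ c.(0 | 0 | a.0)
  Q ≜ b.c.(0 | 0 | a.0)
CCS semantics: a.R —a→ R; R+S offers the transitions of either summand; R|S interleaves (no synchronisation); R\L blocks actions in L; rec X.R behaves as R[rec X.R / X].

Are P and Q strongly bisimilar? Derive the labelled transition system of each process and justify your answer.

P's transition system — 3 states:
  p0 = c.(0 | 0 | a.0) → =c=> p1
  p1 = 0 | 0 | a.0 → =a=> p2
  p2 = 0 | 0 | 0 → (no moves)
Q's transition system — 4 states:
  q0 = b.c.(0 | 0 | a.0) → =b=> q1
  q1 = c.(0 | 0 | a.0) → =c=> q2
  q2 = 0 | 0 | a.0 → =a=> q3
  q3 = 0 | 0 | 0 → (no moves)
Coarsest stable partition (strong bisimilarity classes):
  B0 = {p0, q1}
  B1 = {p1, q2}
  B2 = {p2, q3}
  B3 = {q0}
p0 ∈ B0, q0 ∈ B3 → different blocks

P ≁ Q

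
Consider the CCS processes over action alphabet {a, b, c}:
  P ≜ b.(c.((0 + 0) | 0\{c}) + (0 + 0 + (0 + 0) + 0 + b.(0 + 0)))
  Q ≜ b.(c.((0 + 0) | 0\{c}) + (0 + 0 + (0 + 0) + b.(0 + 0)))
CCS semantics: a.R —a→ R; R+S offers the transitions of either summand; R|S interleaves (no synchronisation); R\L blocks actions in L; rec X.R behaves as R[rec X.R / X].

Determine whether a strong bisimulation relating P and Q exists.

P ~ Q

LTS(P): 4 reachable states
  u0 = b.(c.((0 + 0) | 0\{c}) + (0 + 0 + (0 + 0) + 0 + b.(0 + 0))) ⊢ -b-> u1
  u1 = c.((0 + 0) | 0\{c}) + (0 + 0 + (0 + 0) + 0 + b.(0 + 0)) ⊢ -b-> u2, -c-> u3
  u2 = 0 + 0 ⊢ deadlocked
  u3 = (0 + 0) | 0\{c} ⊢ deadlocked
LTS(Q): 4 reachable states
  v0 = b.(c.((0 + 0) | 0\{c}) + (0 + 0 + (0 + 0) + b.(0 + 0))) ⊢ -b-> v1
  v1 = c.((0 + 0) | 0\{c}) + (0 + 0 + (0 + 0) + b.(0 + 0)) ⊢ -b-> v2, -c-> v3
  v2 = 0 + 0 ⊢ deadlocked
  v3 = (0 + 0) | 0\{c} ⊢ deadlocked
Partition-refinement fixed point:
  B0 = {u0, v0}
  B1 = {u1, v1}
  B2 = {u2, u3, v2, v3}
u0 ∈ B0, v0 ∈ B0 → same block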